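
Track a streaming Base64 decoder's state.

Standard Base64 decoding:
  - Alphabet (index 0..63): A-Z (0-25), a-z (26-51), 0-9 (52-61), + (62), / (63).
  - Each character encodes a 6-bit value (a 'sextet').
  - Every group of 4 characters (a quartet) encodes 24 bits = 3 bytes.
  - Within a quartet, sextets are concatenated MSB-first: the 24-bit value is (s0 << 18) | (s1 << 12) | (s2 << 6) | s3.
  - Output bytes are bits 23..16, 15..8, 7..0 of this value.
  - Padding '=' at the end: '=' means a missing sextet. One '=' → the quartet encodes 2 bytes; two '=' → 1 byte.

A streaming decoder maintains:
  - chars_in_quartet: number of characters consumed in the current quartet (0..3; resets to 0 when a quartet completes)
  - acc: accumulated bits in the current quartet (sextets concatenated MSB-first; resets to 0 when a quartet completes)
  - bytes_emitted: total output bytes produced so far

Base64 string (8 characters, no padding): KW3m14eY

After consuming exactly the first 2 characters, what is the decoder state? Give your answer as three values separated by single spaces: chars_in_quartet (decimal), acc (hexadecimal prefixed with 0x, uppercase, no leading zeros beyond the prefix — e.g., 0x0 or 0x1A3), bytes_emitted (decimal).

Answer: 2 0x296 0

Derivation:
After char 0 ('K'=10): chars_in_quartet=1 acc=0xA bytes_emitted=0
After char 1 ('W'=22): chars_in_quartet=2 acc=0x296 bytes_emitted=0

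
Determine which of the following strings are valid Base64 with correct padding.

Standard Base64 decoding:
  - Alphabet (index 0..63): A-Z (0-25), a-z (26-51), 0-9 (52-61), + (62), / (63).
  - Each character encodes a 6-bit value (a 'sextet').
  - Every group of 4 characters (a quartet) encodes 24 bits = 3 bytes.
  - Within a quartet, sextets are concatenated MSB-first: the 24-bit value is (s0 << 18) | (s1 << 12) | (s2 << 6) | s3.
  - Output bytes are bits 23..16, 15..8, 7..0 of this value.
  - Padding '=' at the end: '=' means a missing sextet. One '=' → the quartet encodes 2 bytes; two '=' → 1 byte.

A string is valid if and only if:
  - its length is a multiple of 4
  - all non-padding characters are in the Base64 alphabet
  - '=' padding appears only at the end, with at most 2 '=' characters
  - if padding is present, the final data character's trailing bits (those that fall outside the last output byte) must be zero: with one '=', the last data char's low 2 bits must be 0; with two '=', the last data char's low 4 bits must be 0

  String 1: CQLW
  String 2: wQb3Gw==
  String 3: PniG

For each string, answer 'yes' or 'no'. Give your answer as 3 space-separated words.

String 1: 'CQLW' → valid
String 2: 'wQb3Gw==' → valid
String 3: 'PniG' → valid

Answer: yes yes yes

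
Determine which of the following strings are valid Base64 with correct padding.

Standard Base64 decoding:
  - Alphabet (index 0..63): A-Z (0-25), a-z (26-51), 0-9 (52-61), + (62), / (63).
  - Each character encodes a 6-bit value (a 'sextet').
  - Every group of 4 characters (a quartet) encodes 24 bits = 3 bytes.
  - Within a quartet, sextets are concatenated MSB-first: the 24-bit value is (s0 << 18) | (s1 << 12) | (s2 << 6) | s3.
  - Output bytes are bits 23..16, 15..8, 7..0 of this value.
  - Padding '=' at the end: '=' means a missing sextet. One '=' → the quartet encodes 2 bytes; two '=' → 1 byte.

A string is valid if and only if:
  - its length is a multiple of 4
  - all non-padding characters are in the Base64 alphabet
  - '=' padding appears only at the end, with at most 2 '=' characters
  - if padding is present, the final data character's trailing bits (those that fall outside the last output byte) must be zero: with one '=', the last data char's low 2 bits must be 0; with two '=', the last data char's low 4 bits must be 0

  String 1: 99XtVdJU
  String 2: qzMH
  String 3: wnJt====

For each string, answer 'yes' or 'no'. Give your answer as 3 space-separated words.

Answer: yes yes no

Derivation:
String 1: '99XtVdJU' → valid
String 2: 'qzMH' → valid
String 3: 'wnJt====' → invalid (4 pad chars (max 2))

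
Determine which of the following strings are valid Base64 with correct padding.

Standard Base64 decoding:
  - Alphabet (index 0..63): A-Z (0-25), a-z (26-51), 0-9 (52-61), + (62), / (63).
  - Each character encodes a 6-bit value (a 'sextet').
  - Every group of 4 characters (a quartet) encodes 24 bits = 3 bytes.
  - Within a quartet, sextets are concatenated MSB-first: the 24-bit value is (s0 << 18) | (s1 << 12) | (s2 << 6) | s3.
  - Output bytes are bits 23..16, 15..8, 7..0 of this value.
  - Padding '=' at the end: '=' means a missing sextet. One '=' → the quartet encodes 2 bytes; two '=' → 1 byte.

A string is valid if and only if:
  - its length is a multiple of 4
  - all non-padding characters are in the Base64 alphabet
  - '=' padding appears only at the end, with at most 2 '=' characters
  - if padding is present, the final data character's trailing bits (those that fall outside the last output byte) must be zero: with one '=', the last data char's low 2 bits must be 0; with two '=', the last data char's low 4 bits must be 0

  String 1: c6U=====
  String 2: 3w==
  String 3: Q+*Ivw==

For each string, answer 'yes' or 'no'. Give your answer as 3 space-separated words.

Answer: no yes no

Derivation:
String 1: 'c6U=====' → invalid (5 pad chars (max 2))
String 2: '3w==' → valid
String 3: 'Q+*Ivw==' → invalid (bad char(s): ['*'])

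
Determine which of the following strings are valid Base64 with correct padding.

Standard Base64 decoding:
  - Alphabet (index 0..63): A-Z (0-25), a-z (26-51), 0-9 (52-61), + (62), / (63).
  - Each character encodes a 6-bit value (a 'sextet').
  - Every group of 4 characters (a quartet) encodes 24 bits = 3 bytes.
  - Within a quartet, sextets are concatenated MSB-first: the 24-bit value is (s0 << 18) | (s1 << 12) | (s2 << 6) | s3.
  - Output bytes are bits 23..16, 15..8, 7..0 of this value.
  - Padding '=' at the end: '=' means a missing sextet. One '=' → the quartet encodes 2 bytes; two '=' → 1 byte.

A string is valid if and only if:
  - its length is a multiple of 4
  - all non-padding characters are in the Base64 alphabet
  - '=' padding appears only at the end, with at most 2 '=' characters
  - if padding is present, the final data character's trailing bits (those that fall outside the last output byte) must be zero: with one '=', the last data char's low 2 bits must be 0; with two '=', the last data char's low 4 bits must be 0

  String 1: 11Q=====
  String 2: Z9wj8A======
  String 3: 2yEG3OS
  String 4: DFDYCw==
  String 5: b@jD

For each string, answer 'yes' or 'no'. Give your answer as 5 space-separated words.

Answer: no no no yes no

Derivation:
String 1: '11Q=====' → invalid (5 pad chars (max 2))
String 2: 'Z9wj8A======' → invalid (6 pad chars (max 2))
String 3: '2yEG3OS' → invalid (len=7 not mult of 4)
String 4: 'DFDYCw==' → valid
String 5: 'b@jD' → invalid (bad char(s): ['@'])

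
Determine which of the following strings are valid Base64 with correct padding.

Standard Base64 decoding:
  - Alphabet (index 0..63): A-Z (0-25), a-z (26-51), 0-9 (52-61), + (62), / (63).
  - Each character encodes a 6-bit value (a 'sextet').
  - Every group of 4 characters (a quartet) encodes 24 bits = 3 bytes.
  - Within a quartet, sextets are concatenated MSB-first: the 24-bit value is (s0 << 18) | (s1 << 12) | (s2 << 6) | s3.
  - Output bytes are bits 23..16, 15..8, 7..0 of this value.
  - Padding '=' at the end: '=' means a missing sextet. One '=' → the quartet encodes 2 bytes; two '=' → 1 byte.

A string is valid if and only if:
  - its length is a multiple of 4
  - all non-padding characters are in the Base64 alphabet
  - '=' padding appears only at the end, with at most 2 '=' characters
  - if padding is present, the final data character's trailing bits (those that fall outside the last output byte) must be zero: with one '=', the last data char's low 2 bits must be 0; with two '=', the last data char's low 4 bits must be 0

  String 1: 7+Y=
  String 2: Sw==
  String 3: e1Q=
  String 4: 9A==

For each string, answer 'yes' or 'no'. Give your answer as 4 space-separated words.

String 1: '7+Y=' → valid
String 2: 'Sw==' → valid
String 3: 'e1Q=' → valid
String 4: '9A==' → valid

Answer: yes yes yes yes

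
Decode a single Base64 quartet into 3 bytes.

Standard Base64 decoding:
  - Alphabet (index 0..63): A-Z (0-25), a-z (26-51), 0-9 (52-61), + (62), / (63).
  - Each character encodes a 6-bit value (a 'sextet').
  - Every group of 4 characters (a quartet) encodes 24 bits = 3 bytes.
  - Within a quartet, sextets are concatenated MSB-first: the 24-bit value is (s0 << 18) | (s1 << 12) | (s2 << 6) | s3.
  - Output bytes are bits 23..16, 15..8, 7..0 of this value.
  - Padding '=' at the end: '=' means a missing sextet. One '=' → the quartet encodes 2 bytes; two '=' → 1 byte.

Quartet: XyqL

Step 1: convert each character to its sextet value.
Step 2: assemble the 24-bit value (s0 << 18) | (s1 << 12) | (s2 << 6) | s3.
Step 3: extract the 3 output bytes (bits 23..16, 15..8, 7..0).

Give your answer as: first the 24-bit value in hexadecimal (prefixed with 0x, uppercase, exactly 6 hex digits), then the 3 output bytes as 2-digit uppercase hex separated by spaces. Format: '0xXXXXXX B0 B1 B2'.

Answer: 0x5F2A8B 5F 2A 8B

Derivation:
Sextets: X=23, y=50, q=42, L=11
24-bit: (23<<18) | (50<<12) | (42<<6) | 11
      = 0x5C0000 | 0x032000 | 0x000A80 | 0x00000B
      = 0x5F2A8B
Bytes: (v>>16)&0xFF=5F, (v>>8)&0xFF=2A, v&0xFF=8B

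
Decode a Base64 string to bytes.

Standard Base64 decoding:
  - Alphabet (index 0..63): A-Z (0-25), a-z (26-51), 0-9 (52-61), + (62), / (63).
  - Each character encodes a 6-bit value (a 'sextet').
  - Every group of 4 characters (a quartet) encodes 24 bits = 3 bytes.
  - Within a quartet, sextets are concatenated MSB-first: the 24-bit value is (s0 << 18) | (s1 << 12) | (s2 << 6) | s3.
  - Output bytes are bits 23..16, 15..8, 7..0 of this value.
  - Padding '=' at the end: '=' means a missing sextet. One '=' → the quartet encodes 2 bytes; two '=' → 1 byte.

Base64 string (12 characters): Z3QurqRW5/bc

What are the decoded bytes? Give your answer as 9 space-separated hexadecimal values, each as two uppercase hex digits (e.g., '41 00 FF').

After char 0 ('Z'=25): chars_in_quartet=1 acc=0x19 bytes_emitted=0
After char 1 ('3'=55): chars_in_quartet=2 acc=0x677 bytes_emitted=0
After char 2 ('Q'=16): chars_in_quartet=3 acc=0x19DD0 bytes_emitted=0
After char 3 ('u'=46): chars_in_quartet=4 acc=0x67742E -> emit 67 74 2E, reset; bytes_emitted=3
After char 4 ('r'=43): chars_in_quartet=1 acc=0x2B bytes_emitted=3
After char 5 ('q'=42): chars_in_quartet=2 acc=0xAEA bytes_emitted=3
After char 6 ('R'=17): chars_in_quartet=3 acc=0x2BA91 bytes_emitted=3
After char 7 ('W'=22): chars_in_quartet=4 acc=0xAEA456 -> emit AE A4 56, reset; bytes_emitted=6
After char 8 ('5'=57): chars_in_quartet=1 acc=0x39 bytes_emitted=6
After char 9 ('/'=63): chars_in_quartet=2 acc=0xE7F bytes_emitted=6
After char 10 ('b'=27): chars_in_quartet=3 acc=0x39FDB bytes_emitted=6
After char 11 ('c'=28): chars_in_quartet=4 acc=0xE7F6DC -> emit E7 F6 DC, reset; bytes_emitted=9

Answer: 67 74 2E AE A4 56 E7 F6 DC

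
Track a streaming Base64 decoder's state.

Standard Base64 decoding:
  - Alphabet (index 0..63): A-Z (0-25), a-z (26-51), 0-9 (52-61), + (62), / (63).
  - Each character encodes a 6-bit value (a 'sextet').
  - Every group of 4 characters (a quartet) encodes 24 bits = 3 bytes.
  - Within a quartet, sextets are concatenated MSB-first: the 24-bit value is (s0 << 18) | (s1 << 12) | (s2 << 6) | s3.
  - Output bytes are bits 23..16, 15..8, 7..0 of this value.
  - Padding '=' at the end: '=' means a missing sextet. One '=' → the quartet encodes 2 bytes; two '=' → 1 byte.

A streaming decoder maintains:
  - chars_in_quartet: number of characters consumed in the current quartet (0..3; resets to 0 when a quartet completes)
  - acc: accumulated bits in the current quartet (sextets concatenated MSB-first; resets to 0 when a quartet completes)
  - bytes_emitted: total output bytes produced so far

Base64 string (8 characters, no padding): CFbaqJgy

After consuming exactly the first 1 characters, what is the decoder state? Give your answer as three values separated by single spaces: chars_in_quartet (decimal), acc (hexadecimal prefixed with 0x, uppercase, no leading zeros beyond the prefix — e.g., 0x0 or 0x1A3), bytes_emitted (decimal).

Answer: 1 0x2 0

Derivation:
After char 0 ('C'=2): chars_in_quartet=1 acc=0x2 bytes_emitted=0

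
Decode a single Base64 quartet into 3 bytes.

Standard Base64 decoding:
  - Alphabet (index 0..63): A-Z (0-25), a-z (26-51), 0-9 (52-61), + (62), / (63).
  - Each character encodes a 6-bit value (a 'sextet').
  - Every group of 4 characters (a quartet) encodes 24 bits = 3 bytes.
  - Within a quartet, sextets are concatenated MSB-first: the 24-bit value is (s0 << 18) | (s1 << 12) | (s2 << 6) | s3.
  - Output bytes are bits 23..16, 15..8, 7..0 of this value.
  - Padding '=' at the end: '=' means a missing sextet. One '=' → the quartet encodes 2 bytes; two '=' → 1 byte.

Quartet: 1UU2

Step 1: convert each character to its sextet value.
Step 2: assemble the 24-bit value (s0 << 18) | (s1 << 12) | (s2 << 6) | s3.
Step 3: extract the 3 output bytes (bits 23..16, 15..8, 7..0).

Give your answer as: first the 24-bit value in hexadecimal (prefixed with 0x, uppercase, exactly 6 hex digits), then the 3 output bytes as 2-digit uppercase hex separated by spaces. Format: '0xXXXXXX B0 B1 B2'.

Answer: 0xD54536 D5 45 36

Derivation:
Sextets: 1=53, U=20, U=20, 2=54
24-bit: (53<<18) | (20<<12) | (20<<6) | 54
      = 0xD40000 | 0x014000 | 0x000500 | 0x000036
      = 0xD54536
Bytes: (v>>16)&0xFF=D5, (v>>8)&0xFF=45, v&0xFF=36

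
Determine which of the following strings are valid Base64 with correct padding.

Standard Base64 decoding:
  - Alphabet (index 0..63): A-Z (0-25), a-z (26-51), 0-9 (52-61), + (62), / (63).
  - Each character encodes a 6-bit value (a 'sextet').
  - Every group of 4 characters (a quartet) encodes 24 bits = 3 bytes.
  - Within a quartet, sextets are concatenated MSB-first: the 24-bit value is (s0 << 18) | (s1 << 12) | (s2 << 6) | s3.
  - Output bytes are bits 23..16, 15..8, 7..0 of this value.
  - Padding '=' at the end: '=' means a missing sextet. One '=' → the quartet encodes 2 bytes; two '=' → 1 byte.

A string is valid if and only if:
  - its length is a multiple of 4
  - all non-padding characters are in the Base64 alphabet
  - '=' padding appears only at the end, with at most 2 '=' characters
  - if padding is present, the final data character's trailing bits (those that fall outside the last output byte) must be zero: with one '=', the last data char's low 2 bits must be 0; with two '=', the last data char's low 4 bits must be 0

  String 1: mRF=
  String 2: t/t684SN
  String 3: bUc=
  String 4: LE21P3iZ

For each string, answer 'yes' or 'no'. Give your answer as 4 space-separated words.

Answer: no yes yes yes

Derivation:
String 1: 'mRF=' → invalid (bad trailing bits)
String 2: 't/t684SN' → valid
String 3: 'bUc=' → valid
String 4: 'LE21P3iZ' → valid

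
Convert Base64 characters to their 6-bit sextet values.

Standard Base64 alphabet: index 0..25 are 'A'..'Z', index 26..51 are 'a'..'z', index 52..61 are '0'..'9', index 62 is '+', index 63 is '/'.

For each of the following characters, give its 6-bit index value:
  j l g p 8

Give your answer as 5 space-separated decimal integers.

Answer: 35 37 32 41 60

Derivation:
'j': a..z range, 26 + ord('j') − ord('a') = 35
'l': a..z range, 26 + ord('l') − ord('a') = 37
'g': a..z range, 26 + ord('g') − ord('a') = 32
'p': a..z range, 26 + ord('p') − ord('a') = 41
'8': 0..9 range, 52 + ord('8') − ord('0') = 60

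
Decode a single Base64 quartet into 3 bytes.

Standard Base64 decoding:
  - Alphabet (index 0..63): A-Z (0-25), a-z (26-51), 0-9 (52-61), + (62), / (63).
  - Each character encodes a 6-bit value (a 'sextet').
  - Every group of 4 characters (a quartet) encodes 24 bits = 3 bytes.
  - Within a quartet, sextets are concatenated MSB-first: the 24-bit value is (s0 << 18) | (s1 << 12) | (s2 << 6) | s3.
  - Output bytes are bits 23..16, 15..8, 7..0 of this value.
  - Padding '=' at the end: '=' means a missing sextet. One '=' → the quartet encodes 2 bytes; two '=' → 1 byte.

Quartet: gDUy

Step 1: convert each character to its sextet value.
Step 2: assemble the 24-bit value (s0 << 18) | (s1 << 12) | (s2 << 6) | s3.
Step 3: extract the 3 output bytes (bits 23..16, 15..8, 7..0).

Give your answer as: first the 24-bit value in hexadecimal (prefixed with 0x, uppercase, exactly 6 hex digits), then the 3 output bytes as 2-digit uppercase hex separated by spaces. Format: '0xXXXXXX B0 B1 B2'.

Answer: 0x803532 80 35 32

Derivation:
Sextets: g=32, D=3, U=20, y=50
24-bit: (32<<18) | (3<<12) | (20<<6) | 50
      = 0x800000 | 0x003000 | 0x000500 | 0x000032
      = 0x803532
Bytes: (v>>16)&0xFF=80, (v>>8)&0xFF=35, v&0xFF=32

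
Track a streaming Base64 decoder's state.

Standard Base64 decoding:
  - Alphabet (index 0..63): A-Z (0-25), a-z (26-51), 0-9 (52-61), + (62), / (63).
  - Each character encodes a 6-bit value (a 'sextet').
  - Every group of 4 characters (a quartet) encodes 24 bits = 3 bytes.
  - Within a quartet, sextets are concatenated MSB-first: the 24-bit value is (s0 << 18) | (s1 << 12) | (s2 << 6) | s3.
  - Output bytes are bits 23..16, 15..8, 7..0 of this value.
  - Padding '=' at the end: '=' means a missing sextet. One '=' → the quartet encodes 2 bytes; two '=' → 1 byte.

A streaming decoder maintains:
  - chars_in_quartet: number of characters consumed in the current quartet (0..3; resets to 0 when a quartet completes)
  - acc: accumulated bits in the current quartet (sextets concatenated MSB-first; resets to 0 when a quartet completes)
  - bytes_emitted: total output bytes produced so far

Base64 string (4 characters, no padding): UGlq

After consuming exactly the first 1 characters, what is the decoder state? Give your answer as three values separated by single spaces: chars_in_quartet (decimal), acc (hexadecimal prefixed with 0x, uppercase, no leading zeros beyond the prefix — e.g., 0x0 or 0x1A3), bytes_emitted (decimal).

Answer: 1 0x14 0

Derivation:
After char 0 ('U'=20): chars_in_quartet=1 acc=0x14 bytes_emitted=0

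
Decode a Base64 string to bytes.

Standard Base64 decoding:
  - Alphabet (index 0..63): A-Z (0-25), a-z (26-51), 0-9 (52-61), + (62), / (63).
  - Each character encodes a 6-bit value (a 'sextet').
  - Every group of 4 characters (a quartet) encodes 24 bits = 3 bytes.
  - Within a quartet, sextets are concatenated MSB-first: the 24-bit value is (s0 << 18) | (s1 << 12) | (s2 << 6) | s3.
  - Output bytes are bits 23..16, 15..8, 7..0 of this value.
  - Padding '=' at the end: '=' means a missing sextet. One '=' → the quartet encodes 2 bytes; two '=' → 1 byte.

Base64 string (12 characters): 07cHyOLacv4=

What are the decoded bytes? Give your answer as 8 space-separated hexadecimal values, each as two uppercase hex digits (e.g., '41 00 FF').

After char 0 ('0'=52): chars_in_quartet=1 acc=0x34 bytes_emitted=0
After char 1 ('7'=59): chars_in_quartet=2 acc=0xD3B bytes_emitted=0
After char 2 ('c'=28): chars_in_quartet=3 acc=0x34EDC bytes_emitted=0
After char 3 ('H'=7): chars_in_quartet=4 acc=0xD3B707 -> emit D3 B7 07, reset; bytes_emitted=3
After char 4 ('y'=50): chars_in_quartet=1 acc=0x32 bytes_emitted=3
After char 5 ('O'=14): chars_in_quartet=2 acc=0xC8E bytes_emitted=3
After char 6 ('L'=11): chars_in_quartet=3 acc=0x3238B bytes_emitted=3
After char 7 ('a'=26): chars_in_quartet=4 acc=0xC8E2DA -> emit C8 E2 DA, reset; bytes_emitted=6
After char 8 ('c'=28): chars_in_quartet=1 acc=0x1C bytes_emitted=6
After char 9 ('v'=47): chars_in_quartet=2 acc=0x72F bytes_emitted=6
After char 10 ('4'=56): chars_in_quartet=3 acc=0x1CBF8 bytes_emitted=6
Padding '=': partial quartet acc=0x1CBF8 -> emit 72 FE; bytes_emitted=8

Answer: D3 B7 07 C8 E2 DA 72 FE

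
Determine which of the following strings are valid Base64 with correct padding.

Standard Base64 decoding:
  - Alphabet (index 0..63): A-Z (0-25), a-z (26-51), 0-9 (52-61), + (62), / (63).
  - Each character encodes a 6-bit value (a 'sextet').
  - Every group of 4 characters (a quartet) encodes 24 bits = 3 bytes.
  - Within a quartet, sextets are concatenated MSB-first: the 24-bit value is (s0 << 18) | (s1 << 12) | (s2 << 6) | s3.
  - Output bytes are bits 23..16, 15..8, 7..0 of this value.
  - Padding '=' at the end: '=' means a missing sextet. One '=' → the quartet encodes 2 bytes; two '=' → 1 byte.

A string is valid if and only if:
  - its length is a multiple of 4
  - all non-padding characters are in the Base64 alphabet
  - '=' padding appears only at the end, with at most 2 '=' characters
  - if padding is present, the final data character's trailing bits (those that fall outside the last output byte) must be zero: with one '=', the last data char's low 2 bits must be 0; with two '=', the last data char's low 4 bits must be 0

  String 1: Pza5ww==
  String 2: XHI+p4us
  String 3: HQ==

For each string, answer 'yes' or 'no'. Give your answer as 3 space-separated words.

String 1: 'Pza5ww==' → valid
String 2: 'XHI+p4us' → valid
String 3: 'HQ==' → valid

Answer: yes yes yes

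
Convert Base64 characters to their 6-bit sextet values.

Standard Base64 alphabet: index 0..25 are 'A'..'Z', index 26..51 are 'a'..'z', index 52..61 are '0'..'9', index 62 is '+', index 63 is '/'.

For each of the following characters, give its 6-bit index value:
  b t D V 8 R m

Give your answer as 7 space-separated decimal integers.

'b': a..z range, 26 + ord('b') − ord('a') = 27
't': a..z range, 26 + ord('t') − ord('a') = 45
'D': A..Z range, ord('D') − ord('A') = 3
'V': A..Z range, ord('V') − ord('A') = 21
'8': 0..9 range, 52 + ord('8') − ord('0') = 60
'R': A..Z range, ord('R') − ord('A') = 17
'm': a..z range, 26 + ord('m') − ord('a') = 38

Answer: 27 45 3 21 60 17 38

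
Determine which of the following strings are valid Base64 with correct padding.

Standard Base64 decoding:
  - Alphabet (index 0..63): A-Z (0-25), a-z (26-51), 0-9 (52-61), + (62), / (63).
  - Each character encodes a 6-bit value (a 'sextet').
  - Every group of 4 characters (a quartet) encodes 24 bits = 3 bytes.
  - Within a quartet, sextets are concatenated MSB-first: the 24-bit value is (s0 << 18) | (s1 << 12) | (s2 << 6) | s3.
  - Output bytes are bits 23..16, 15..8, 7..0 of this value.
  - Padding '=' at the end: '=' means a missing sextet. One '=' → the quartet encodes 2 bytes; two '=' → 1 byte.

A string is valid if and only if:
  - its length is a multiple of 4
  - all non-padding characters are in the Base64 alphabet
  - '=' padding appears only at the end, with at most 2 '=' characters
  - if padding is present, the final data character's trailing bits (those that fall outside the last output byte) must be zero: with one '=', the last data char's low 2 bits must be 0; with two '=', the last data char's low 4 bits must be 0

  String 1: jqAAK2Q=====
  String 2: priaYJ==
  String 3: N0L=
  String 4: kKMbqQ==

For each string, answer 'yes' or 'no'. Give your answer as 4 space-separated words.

String 1: 'jqAAK2Q=====' → invalid (5 pad chars (max 2))
String 2: 'priaYJ==' → invalid (bad trailing bits)
String 3: 'N0L=' → invalid (bad trailing bits)
String 4: 'kKMbqQ==' → valid

Answer: no no no yes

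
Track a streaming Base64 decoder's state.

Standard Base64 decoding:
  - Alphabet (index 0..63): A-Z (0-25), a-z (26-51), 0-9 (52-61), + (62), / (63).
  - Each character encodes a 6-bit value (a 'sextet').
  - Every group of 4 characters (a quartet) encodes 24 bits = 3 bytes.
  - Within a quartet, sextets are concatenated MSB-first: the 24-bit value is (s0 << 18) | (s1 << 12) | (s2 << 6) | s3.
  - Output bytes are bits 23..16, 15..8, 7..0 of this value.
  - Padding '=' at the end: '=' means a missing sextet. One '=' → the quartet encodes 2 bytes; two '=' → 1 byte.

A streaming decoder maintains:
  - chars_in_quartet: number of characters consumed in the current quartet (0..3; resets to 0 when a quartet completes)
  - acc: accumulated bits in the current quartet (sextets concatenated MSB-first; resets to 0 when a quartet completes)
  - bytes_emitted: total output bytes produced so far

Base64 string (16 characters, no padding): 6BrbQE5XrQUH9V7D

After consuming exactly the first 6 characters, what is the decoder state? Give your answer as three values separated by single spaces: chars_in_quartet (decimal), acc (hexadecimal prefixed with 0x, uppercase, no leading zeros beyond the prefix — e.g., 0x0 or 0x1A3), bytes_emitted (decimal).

Answer: 2 0x404 3

Derivation:
After char 0 ('6'=58): chars_in_quartet=1 acc=0x3A bytes_emitted=0
After char 1 ('B'=1): chars_in_quartet=2 acc=0xE81 bytes_emitted=0
After char 2 ('r'=43): chars_in_quartet=3 acc=0x3A06B bytes_emitted=0
After char 3 ('b'=27): chars_in_quartet=4 acc=0xE81ADB -> emit E8 1A DB, reset; bytes_emitted=3
After char 4 ('Q'=16): chars_in_quartet=1 acc=0x10 bytes_emitted=3
After char 5 ('E'=4): chars_in_quartet=2 acc=0x404 bytes_emitted=3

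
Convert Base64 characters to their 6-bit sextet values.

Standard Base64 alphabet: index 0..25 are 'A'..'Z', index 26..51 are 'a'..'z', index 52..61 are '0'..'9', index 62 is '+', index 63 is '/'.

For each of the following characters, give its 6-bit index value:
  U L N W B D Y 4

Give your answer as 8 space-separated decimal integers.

Answer: 20 11 13 22 1 3 24 56

Derivation:
'U': A..Z range, ord('U') − ord('A') = 20
'L': A..Z range, ord('L') − ord('A') = 11
'N': A..Z range, ord('N') − ord('A') = 13
'W': A..Z range, ord('W') − ord('A') = 22
'B': A..Z range, ord('B') − ord('A') = 1
'D': A..Z range, ord('D') − ord('A') = 3
'Y': A..Z range, ord('Y') − ord('A') = 24
'4': 0..9 range, 52 + ord('4') − ord('0') = 56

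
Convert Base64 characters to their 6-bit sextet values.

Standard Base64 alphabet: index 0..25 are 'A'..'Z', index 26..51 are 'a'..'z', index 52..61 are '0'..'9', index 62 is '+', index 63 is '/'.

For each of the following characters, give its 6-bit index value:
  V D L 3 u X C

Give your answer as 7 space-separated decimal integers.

Answer: 21 3 11 55 46 23 2

Derivation:
'V': A..Z range, ord('V') − ord('A') = 21
'D': A..Z range, ord('D') − ord('A') = 3
'L': A..Z range, ord('L') − ord('A') = 11
'3': 0..9 range, 52 + ord('3') − ord('0') = 55
'u': a..z range, 26 + ord('u') − ord('a') = 46
'X': A..Z range, ord('X') − ord('A') = 23
'C': A..Z range, ord('C') − ord('A') = 2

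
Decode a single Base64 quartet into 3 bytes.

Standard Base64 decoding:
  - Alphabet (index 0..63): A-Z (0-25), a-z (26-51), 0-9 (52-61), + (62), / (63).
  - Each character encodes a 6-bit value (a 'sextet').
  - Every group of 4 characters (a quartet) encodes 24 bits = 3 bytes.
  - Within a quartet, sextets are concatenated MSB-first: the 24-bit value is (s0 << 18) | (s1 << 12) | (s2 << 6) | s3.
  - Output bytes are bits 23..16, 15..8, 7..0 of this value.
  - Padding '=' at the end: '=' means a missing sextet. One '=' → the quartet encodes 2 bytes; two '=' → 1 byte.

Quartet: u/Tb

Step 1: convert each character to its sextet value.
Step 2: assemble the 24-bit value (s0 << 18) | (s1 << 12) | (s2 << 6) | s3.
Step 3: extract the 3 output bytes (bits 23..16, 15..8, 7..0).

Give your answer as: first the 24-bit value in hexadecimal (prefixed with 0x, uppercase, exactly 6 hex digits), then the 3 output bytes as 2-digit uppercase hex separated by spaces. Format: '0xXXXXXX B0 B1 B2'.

Sextets: u=46, /=63, T=19, b=27
24-bit: (46<<18) | (63<<12) | (19<<6) | 27
      = 0xB80000 | 0x03F000 | 0x0004C0 | 0x00001B
      = 0xBBF4DB
Bytes: (v>>16)&0xFF=BB, (v>>8)&0xFF=F4, v&0xFF=DB

Answer: 0xBBF4DB BB F4 DB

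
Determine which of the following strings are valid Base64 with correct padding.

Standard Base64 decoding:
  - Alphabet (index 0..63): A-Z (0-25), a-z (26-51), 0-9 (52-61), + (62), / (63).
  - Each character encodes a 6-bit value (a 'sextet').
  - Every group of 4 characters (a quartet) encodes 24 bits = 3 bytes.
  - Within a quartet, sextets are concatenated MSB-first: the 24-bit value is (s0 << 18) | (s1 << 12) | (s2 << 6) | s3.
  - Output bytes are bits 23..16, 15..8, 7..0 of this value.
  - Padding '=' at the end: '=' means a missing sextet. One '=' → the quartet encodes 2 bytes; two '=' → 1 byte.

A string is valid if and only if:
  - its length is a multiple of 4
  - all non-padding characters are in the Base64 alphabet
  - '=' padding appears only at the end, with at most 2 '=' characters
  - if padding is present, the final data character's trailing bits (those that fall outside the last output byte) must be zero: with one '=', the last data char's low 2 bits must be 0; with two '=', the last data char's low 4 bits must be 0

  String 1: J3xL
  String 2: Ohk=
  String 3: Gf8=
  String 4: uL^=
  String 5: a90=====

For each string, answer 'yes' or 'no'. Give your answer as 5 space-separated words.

String 1: 'J3xL' → valid
String 2: 'Ohk=' → valid
String 3: 'Gf8=' → valid
String 4: 'uL^=' → invalid (bad char(s): ['^'])
String 5: 'a90=====' → invalid (5 pad chars (max 2))

Answer: yes yes yes no no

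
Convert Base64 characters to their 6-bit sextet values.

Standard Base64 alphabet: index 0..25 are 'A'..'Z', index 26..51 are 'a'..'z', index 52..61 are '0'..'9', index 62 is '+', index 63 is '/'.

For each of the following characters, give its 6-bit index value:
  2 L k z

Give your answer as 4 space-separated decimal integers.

'2': 0..9 range, 52 + ord('2') − ord('0') = 54
'L': A..Z range, ord('L') − ord('A') = 11
'k': a..z range, 26 + ord('k') − ord('a') = 36
'z': a..z range, 26 + ord('z') − ord('a') = 51

Answer: 54 11 36 51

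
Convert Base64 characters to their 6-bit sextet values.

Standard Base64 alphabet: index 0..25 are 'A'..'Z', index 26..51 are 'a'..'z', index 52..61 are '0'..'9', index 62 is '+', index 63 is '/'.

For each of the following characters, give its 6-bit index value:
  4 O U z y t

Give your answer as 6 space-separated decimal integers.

'4': 0..9 range, 52 + ord('4') − ord('0') = 56
'O': A..Z range, ord('O') − ord('A') = 14
'U': A..Z range, ord('U') − ord('A') = 20
'z': a..z range, 26 + ord('z') − ord('a') = 51
'y': a..z range, 26 + ord('y') − ord('a') = 50
't': a..z range, 26 + ord('t') − ord('a') = 45

Answer: 56 14 20 51 50 45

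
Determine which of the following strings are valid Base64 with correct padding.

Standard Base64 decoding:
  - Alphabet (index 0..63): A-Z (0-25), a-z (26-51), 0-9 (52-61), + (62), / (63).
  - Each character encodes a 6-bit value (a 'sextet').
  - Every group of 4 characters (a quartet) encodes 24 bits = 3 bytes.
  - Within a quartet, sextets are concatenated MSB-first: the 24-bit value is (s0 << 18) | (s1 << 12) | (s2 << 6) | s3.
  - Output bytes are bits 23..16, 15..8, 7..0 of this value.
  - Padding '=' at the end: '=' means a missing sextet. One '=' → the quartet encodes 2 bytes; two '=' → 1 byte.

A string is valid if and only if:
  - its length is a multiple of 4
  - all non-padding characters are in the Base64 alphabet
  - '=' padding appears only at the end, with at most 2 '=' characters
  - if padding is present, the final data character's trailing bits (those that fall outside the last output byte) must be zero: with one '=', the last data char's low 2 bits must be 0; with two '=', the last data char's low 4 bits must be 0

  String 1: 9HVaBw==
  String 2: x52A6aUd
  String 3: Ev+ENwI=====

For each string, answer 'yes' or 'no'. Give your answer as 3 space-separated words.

String 1: '9HVaBw==' → valid
String 2: 'x52A6aUd' → valid
String 3: 'Ev+ENwI=====' → invalid (5 pad chars (max 2))

Answer: yes yes no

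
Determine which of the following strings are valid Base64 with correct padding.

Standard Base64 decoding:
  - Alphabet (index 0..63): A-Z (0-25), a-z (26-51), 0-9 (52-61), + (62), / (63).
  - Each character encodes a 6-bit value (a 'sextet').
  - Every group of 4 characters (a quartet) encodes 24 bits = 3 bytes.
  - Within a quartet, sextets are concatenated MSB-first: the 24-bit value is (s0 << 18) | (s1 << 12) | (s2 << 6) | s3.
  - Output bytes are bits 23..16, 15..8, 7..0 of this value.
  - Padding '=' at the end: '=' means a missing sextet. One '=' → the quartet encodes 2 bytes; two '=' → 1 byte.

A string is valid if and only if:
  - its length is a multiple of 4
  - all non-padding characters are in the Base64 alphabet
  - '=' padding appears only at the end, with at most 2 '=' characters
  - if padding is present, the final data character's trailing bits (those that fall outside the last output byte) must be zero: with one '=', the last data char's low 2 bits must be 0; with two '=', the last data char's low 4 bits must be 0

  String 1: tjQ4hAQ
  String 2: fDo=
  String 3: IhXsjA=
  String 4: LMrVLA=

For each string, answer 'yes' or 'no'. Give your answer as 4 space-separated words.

String 1: 'tjQ4hAQ' → invalid (len=7 not mult of 4)
String 2: 'fDo=' → valid
String 3: 'IhXsjA=' → invalid (len=7 not mult of 4)
String 4: 'LMrVLA=' → invalid (len=7 not mult of 4)

Answer: no yes no no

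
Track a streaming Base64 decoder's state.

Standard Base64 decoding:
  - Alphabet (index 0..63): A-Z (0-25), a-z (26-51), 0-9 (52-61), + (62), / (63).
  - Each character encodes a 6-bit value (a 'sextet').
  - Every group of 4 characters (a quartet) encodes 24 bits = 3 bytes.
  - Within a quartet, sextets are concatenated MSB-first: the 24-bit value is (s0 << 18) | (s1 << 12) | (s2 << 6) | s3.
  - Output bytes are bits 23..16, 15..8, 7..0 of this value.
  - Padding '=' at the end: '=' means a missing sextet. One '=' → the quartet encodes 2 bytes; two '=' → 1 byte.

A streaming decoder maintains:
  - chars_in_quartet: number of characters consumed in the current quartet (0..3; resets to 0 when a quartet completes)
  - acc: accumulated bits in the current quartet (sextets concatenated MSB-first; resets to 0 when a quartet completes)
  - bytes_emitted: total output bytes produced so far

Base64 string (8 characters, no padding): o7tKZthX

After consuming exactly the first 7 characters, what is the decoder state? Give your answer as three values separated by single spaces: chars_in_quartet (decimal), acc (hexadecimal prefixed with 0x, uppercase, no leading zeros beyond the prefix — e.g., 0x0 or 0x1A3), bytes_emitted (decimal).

After char 0 ('o'=40): chars_in_quartet=1 acc=0x28 bytes_emitted=0
After char 1 ('7'=59): chars_in_quartet=2 acc=0xA3B bytes_emitted=0
After char 2 ('t'=45): chars_in_quartet=3 acc=0x28EED bytes_emitted=0
After char 3 ('K'=10): chars_in_quartet=4 acc=0xA3BB4A -> emit A3 BB 4A, reset; bytes_emitted=3
After char 4 ('Z'=25): chars_in_quartet=1 acc=0x19 bytes_emitted=3
After char 5 ('t'=45): chars_in_quartet=2 acc=0x66D bytes_emitted=3
After char 6 ('h'=33): chars_in_quartet=3 acc=0x19B61 bytes_emitted=3

Answer: 3 0x19B61 3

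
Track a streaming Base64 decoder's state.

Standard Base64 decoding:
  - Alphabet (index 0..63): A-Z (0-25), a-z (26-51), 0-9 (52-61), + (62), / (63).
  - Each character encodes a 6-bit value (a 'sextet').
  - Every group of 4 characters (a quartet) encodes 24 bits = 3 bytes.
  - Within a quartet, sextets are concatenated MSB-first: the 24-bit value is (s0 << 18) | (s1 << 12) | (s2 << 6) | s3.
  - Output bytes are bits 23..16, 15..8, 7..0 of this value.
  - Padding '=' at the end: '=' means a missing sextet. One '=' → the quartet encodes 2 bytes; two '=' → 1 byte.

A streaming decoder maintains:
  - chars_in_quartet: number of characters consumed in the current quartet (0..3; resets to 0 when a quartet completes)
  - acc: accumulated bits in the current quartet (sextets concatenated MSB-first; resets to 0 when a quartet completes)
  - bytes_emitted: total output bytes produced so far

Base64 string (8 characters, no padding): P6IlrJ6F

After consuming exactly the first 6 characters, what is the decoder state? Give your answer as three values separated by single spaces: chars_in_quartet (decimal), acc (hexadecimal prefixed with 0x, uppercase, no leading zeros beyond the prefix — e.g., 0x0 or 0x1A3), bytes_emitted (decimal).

After char 0 ('P'=15): chars_in_quartet=1 acc=0xF bytes_emitted=0
After char 1 ('6'=58): chars_in_quartet=2 acc=0x3FA bytes_emitted=0
After char 2 ('I'=8): chars_in_quartet=3 acc=0xFE88 bytes_emitted=0
After char 3 ('l'=37): chars_in_quartet=4 acc=0x3FA225 -> emit 3F A2 25, reset; bytes_emitted=3
After char 4 ('r'=43): chars_in_quartet=1 acc=0x2B bytes_emitted=3
After char 5 ('J'=9): chars_in_quartet=2 acc=0xAC9 bytes_emitted=3

Answer: 2 0xAC9 3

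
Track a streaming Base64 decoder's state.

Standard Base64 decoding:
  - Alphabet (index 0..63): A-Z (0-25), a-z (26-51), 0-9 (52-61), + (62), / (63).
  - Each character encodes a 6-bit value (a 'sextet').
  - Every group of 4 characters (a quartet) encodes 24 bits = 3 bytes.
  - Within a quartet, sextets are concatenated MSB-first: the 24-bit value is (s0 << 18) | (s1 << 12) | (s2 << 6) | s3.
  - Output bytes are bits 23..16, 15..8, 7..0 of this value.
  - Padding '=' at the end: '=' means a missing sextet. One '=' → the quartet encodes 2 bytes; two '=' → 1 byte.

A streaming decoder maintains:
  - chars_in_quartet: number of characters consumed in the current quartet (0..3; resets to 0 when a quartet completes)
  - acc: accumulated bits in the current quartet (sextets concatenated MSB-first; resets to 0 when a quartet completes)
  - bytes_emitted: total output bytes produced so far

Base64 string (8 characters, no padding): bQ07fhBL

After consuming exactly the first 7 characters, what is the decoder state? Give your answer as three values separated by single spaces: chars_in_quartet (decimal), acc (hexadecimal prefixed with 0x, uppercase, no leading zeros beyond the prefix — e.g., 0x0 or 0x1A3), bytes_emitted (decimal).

Answer: 3 0x1F841 3

Derivation:
After char 0 ('b'=27): chars_in_quartet=1 acc=0x1B bytes_emitted=0
After char 1 ('Q'=16): chars_in_quartet=2 acc=0x6D0 bytes_emitted=0
After char 2 ('0'=52): chars_in_quartet=3 acc=0x1B434 bytes_emitted=0
After char 3 ('7'=59): chars_in_quartet=4 acc=0x6D0D3B -> emit 6D 0D 3B, reset; bytes_emitted=3
After char 4 ('f'=31): chars_in_quartet=1 acc=0x1F bytes_emitted=3
After char 5 ('h'=33): chars_in_quartet=2 acc=0x7E1 bytes_emitted=3
After char 6 ('B'=1): chars_in_quartet=3 acc=0x1F841 bytes_emitted=3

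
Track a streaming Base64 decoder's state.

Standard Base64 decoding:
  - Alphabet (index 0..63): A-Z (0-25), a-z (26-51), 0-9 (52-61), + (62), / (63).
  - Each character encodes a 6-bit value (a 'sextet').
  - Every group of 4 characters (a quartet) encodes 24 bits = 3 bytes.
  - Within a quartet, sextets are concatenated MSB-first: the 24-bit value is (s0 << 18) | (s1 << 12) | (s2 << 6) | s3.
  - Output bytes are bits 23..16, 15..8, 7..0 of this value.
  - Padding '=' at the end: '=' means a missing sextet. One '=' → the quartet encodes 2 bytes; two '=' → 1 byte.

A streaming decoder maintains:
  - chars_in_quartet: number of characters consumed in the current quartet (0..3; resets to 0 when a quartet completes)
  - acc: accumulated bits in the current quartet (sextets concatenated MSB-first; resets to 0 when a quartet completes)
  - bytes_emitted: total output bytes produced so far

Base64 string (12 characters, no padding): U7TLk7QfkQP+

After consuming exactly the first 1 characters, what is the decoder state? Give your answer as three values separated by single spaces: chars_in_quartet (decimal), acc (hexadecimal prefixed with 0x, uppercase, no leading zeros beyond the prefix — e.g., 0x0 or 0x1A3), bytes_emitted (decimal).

Answer: 1 0x14 0

Derivation:
After char 0 ('U'=20): chars_in_quartet=1 acc=0x14 bytes_emitted=0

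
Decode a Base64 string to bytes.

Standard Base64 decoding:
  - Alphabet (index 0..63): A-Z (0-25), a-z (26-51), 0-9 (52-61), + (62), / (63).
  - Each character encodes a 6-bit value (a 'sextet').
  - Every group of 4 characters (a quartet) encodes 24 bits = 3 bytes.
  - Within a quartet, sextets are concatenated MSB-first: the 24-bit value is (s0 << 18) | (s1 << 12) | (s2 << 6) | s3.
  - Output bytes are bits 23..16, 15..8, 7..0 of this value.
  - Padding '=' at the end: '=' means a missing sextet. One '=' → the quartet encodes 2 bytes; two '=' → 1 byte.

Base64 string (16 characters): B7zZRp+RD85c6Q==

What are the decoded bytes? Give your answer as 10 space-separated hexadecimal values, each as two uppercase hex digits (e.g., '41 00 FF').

Answer: 07 BC D9 46 9F 91 0F CE 5C E9

Derivation:
After char 0 ('B'=1): chars_in_quartet=1 acc=0x1 bytes_emitted=0
After char 1 ('7'=59): chars_in_quartet=2 acc=0x7B bytes_emitted=0
After char 2 ('z'=51): chars_in_quartet=3 acc=0x1EF3 bytes_emitted=0
After char 3 ('Z'=25): chars_in_quartet=4 acc=0x7BCD9 -> emit 07 BC D9, reset; bytes_emitted=3
After char 4 ('R'=17): chars_in_quartet=1 acc=0x11 bytes_emitted=3
After char 5 ('p'=41): chars_in_quartet=2 acc=0x469 bytes_emitted=3
After char 6 ('+'=62): chars_in_quartet=3 acc=0x11A7E bytes_emitted=3
After char 7 ('R'=17): chars_in_quartet=4 acc=0x469F91 -> emit 46 9F 91, reset; bytes_emitted=6
After char 8 ('D'=3): chars_in_quartet=1 acc=0x3 bytes_emitted=6
After char 9 ('8'=60): chars_in_quartet=2 acc=0xFC bytes_emitted=6
After char 10 ('5'=57): chars_in_quartet=3 acc=0x3F39 bytes_emitted=6
After char 11 ('c'=28): chars_in_quartet=4 acc=0xFCE5C -> emit 0F CE 5C, reset; bytes_emitted=9
After char 12 ('6'=58): chars_in_quartet=1 acc=0x3A bytes_emitted=9
After char 13 ('Q'=16): chars_in_quartet=2 acc=0xE90 bytes_emitted=9
Padding '==': partial quartet acc=0xE90 -> emit E9; bytes_emitted=10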